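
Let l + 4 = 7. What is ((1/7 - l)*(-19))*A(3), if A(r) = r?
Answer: 1140/7 ≈ 162.86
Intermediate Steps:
l = 3 (l = -4 + 7 = 3)
((1/7 - l)*(-19))*A(3) = ((1/7 - 1*3)*(-19))*3 = ((⅐ - 3)*(-19))*3 = -20/7*(-19)*3 = (380/7)*3 = 1140/7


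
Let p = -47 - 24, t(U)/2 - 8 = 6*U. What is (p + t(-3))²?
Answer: 8281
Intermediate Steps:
t(U) = 16 + 12*U (t(U) = 16 + 2*(6*U) = 16 + 12*U)
p = -71
(p + t(-3))² = (-71 + (16 + 12*(-3)))² = (-71 + (16 - 36))² = (-71 - 20)² = (-91)² = 8281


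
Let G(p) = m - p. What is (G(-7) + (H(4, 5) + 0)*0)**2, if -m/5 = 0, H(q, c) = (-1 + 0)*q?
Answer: 49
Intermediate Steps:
H(q, c) = -q
m = 0 (m = -5*0 = 0)
G(p) = -p (G(p) = 0 - p = -p)
(G(-7) + (H(4, 5) + 0)*0)**2 = (-1*(-7) + (-1*4 + 0)*0)**2 = (7 + (-4 + 0)*0)**2 = (7 - 4*0)**2 = (7 + 0)**2 = 7**2 = 49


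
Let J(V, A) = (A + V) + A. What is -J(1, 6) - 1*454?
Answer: -467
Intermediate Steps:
J(V, A) = V + 2*A
-J(1, 6) - 1*454 = -(1 + 2*6) - 1*454 = -(1 + 12) - 454 = -1*13 - 454 = -13 - 454 = -467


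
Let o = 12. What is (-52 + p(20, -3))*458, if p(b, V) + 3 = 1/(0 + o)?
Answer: -150911/6 ≈ -25152.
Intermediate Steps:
p(b, V) = -35/12 (p(b, V) = -3 + 1/(0 + 12) = -3 + 1/12 = -35/12)
(-52 + p(20, -3))*458 = (-52 - 35/12)*458 = -659/12*458 = -150911/6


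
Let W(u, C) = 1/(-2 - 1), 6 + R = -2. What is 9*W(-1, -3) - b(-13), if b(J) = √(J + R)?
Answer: -3 - I*√21 ≈ -3.0 - 4.5826*I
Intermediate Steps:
R = -8 (R = -6 - 2 = -8)
W(u, C) = -⅓ (W(u, C) = 1/(-3) = -⅓)
b(J) = √(-8 + J) (b(J) = √(J - 8) = √(-8 + J))
9*W(-1, -3) - b(-13) = 9*(-⅓) - √(-8 - 13) = -3 - √(-21) = -3 - I*√21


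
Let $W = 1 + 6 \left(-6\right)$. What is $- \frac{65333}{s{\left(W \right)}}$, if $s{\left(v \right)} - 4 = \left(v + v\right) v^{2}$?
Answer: $\frac{65333}{85746} \approx 0.76194$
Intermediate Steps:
$W = -35$ ($W = 1 - 36 = -35$)
$s{\left(v \right)} = 4 + 2 v^{3}$ ($s{\left(v \right)} = 4 + \left(v + v\right) v^{2} = 4 + 2 v v^{2} = 4 + 2 v^{3}$)
$- \frac{65333}{s{\left(W \right)}} = - \frac{65333}{4 + 2 \left(-35\right)^{3}} = - \frac{65333}{4 + 2 \left(-42875\right)} = - \frac{65333}{4 - 85750} = - \frac{65333}{-85746} = \left(-65333\right) \left(- \frac{1}{85746}\right) = \frac{65333}{85746}$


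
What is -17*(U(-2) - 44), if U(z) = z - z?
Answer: 748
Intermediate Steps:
U(z) = 0
-17*(U(-2) - 44) = -17*(0 - 44) = -17*(-44) = 748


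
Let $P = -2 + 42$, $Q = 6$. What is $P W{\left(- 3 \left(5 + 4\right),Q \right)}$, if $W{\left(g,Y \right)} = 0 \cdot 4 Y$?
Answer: $0$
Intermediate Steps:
$W{\left(g,Y \right)} = 0$ ($W{\left(g,Y \right)} = 0 Y = 0$)
$P = 40$
$P W{\left(- 3 \left(5 + 4\right),Q \right)} = 40 \cdot 0 = 0$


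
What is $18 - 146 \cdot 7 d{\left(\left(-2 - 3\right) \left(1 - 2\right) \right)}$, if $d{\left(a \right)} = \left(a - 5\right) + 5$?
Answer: $-5092$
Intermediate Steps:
$d{\left(a \right)} = a$ ($d{\left(a \right)} = \left(-5 + a\right) + 5 = a$)
$18 - 146 \cdot 7 d{\left(\left(-2 - 3\right) \left(1 - 2\right) \right)} = 18 - 146 \cdot 7 \left(-2 - 3\right) \left(1 - 2\right) = 18 - 146 \cdot 7 \left(\left(-5\right) \left(-1\right)\right) = 18 - 146 \cdot 7 \cdot 5 = 18 - 5110 = -5092$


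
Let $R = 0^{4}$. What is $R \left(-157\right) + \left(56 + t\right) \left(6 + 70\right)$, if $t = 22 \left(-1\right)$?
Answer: $2584$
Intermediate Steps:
$t = -22$
$R = 0$
$R \left(-157\right) + \left(56 + t\right) \left(6 + 70\right) = 0 \left(-157\right) + \left(56 - 22\right) \left(6 + 70\right) = 0 + 34 \cdot 76 = 0 + 2584 = 2584$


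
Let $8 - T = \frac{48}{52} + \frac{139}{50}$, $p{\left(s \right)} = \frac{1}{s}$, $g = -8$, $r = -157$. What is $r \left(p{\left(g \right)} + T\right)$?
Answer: $- \frac{1702979}{2600} \approx -654.99$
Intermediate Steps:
$T = \frac{2793}{650}$ ($T = 8 - \left(\frac{48}{52} + \frac{139}{50}\right) = 8 - \left(48 \cdot \frac{1}{52} + 139 \cdot \frac{1}{50}\right) = 8 - \left(\frac{12}{13} + \frac{139}{50}\right) = 8 - \frac{2407}{650} = \frac{2793}{650} \approx 4.2969$)
$r \left(p{\left(g \right)} + T\right) = - 157 \left(\frac{1}{-8} + \frac{2793}{650}\right) = - 157 \left(- \frac{1}{8} + \frac{2793}{650}\right) = \left(-157\right) \frac{10847}{2600} = - \frac{1702979}{2600}$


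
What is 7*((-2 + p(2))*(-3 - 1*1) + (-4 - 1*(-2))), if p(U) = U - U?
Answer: 42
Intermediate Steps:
p(U) = 0
7*((-2 + p(2))*(-3 - 1*1) + (-4 - 1*(-2))) = 7*((-2 + 0)*(-3 - 1*1) + (-4 - 1*(-2))) = 7*(-2*(-3 - 1) + (-4 + 2)) = 7*(-2*(-4) - 2) = 7*(8 - 2) = 7*6 = 42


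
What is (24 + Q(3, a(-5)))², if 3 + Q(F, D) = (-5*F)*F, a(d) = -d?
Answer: 576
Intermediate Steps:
Q(F, D) = -3 - 5*F² (Q(F, D) = -3 + (-5*F)*F = -3 - 5*F²)
(24 + Q(3, a(-5)))² = (24 + (-3 - 5*3²))² = (24 + (-3 - 5*9))² = (24 + (-3 - 45))² = (24 - 48)² = (-24)² = 576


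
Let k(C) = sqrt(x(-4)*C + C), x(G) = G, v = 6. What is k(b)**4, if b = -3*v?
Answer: 2916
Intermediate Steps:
b = -18 (b = -3*6 = -18)
k(C) = sqrt(3)*sqrt(-C) (k(C) = sqrt(-4*C + C) = sqrt(-3*C) = sqrt(3)*sqrt(-C))
k(b)**4 = (sqrt(3)*sqrt(-1*(-18)))**4 = (sqrt(3)*sqrt(18))**4 = (sqrt(3)*(3*sqrt(2)))**4 = (3*sqrt(6))**4 = 2916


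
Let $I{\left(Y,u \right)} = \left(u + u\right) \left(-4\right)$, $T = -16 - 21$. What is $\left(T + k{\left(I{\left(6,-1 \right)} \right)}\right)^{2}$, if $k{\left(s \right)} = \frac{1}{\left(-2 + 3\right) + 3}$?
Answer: $\frac{21609}{16} \approx 1350.6$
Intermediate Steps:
$T = -37$ ($T = -16 - 21 = -37$)
$I{\left(Y,u \right)} = - 8 u$ ($I{\left(Y,u \right)} = 2 u \left(-4\right) = - 8 u$)
$k{\left(s \right)} = \frac{1}{4}$ ($k{\left(s \right)} = \frac{1}{1 + 3} = \frac{1}{4}$)
$\left(T + k{\left(I{\left(6,-1 \right)} \right)}\right)^{2} = \left(-37 + \frac{1}{4}\right)^{2} = \left(- \frac{147}{4}\right)^{2} = \frac{21609}{16}$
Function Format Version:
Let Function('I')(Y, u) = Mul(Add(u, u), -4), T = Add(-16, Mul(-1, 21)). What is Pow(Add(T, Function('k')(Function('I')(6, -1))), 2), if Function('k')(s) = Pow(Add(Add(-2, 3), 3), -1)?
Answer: Rational(21609, 16) ≈ 1350.6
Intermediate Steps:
T = -37 (T = Add(-16, -21) = -37)
Function('I')(Y, u) = Mul(-8, u) (Function('I')(Y, u) = Mul(Mul(2, u), -4) = Mul(-8, u))
Function('k')(s) = Rational(1, 4) (Function('k')(s) = Pow(Add(1, 3), -1) = Pow(4, -1) = Rational(1, 4))
Pow(Add(T, Function('k')(Function('I')(6, -1))), 2) = Pow(Add(-37, Rational(1, 4)), 2) = Pow(Rational(-147, 4), 2) = Rational(21609, 16)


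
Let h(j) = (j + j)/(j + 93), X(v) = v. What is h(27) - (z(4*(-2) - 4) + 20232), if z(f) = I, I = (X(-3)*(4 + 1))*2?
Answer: -404031/20 ≈ -20202.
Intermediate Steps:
h(j) = 2*j/(93 + j) (h(j) = (2*j)/(93 + j) = 2*j/(93 + j))
I = -30 (I = -3*(4 + 1)*2 = -3*5*2 = -15*2 = -30)
z(f) = -30
h(27) - (z(4*(-2) - 4) + 20232) = 2*27/(93 + 27) - (-30 + 20232) = 2*27/120 - 1*20202 = 2*27*(1/120) - 20202 = 9/20 - 20202 = -404031/20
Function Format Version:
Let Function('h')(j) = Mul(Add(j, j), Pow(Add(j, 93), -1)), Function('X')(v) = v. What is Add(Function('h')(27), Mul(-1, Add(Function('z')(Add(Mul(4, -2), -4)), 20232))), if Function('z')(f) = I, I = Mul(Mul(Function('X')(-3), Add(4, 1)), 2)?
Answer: Rational(-404031, 20) ≈ -20202.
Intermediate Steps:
Function('h')(j) = Mul(2, j, Pow(Add(93, j), -1)) (Function('h')(j) = Mul(Mul(2, j), Pow(Add(93, j), -1)) = Mul(2, j, Pow(Add(93, j), -1)))
I = -30 (I = Mul(Mul(-3, Add(4, 1)), 2) = Mul(Mul(-3, 5), 2) = Mul(-15, 2) = -30)
Function('z')(f) = -30
Add(Function('h')(27), Mul(-1, Add(Function('z')(Add(Mul(4, -2), -4)), 20232))) = Add(Mul(2, 27, Pow(Add(93, 27), -1)), Mul(-1, Add(-30, 20232))) = Add(Mul(2, 27, Pow(120, -1)), Mul(-1, 20202)) = Add(Mul(2, 27, Rational(1, 120)), -20202) = Add(Rational(9, 20), -20202) = Rational(-404031, 20)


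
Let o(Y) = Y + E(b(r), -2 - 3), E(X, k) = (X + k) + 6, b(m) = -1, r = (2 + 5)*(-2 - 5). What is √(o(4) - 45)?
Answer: I*√41 ≈ 6.4031*I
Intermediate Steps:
r = -49 (r = 7*(-7) = -49)
E(X, k) = 6 + X + k
o(Y) = Y (o(Y) = Y + (6 - 1 + (-2 - 3)) = Y + (6 - 1 - 5) = Y + 0 = Y)
√(o(4) - 45) = √(4 - 45) = √(-41) = I*√41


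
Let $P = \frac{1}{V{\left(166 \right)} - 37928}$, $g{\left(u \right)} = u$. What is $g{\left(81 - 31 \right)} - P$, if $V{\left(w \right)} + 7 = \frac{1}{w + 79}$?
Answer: $\frac{464703945}{9294074} \approx 50.0$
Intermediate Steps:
$V{\left(w \right)} = -7 + \frac{1}{79 + w}$ ($V{\left(w \right)} = -7 + \frac{1}{w + 79} = -7 + \frac{1}{79 + w}$)
$P = - \frac{245}{9294074}$ ($P = \frac{1}{\frac{-552 - 1162}{79 + 166} - 37928} = \frac{1}{\frac{-552 - 1162}{245} - 37928} = \frac{1}{\frac{1}{245} \left(-1714\right) - 37928} = \frac{1}{- \frac{1714}{245} - 37928} = \frac{1}{- \frac{9294074}{245}} = - \frac{245}{9294074} \approx -2.6361 \cdot 10^{-5}$)
$g{\left(81 - 31 \right)} - P = \left(81 - 31\right) - - \frac{245}{9294074} = \left(81 - 31\right) + \frac{245}{9294074} = 50 + \frac{245}{9294074} = \frac{464703945}{9294074}$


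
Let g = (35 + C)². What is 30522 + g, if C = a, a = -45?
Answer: 30622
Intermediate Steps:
C = -45
g = 100 (g = (35 - 45)² = (-10)² = 100)
30522 + g = 30522 + 100 = 30622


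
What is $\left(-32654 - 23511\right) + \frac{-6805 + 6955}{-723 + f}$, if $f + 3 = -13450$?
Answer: $- \frac{398097595}{7088} \approx -56165.0$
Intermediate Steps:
$f = -13453$ ($f = -3 - 13450 = -13453$)
$\left(-32654 - 23511\right) + \frac{-6805 + 6955}{-723 + f} = \left(-32654 - 23511\right) + \frac{-6805 + 6955}{-723 - 13453} = -56165 + \frac{150}{-14176} = -56165 + 150 \left(- \frac{1}{14176}\right) = -56165 - \frac{75}{7088} = - \frac{398097595}{7088}$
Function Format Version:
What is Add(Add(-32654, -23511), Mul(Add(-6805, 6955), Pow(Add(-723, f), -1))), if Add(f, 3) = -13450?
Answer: Rational(-398097595, 7088) ≈ -56165.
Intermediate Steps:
f = -13453 (f = Add(-3, -13450) = -13453)
Add(Add(-32654, -23511), Mul(Add(-6805, 6955), Pow(Add(-723, f), -1))) = Add(Add(-32654, -23511), Mul(Add(-6805, 6955), Pow(Add(-723, -13453), -1))) = Add(-56165, Mul(150, Pow(-14176, -1))) = Add(-56165, Mul(150, Rational(-1, 14176))) = Add(-56165, Rational(-75, 7088)) = Rational(-398097595, 7088)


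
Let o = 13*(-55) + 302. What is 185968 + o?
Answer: 185555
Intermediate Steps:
o = -413 (o = -715 + 302 = -413)
185968 + o = 185968 - 413 = 185555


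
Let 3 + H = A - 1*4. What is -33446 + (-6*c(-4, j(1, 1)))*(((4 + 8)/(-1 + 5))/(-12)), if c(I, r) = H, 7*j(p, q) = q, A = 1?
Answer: -33455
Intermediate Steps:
j(p, q) = q/7
H = -6 (H = -3 + (1 - 1*4) = -3 + (1 - 4) = -3 - 3 = -6)
c(I, r) = -6
-33446 + (-6*c(-4, j(1, 1)))*(((4 + 8)/(-1 + 5))/(-12)) = -33446 + (-6*(-6))*(((4 + 8)/(-1 + 5))/(-12)) = -33446 + 36*((12/4)*(-1/12)) = -33446 + 36*((12*(1/4))*(-1/12)) = -33446 + 36*(3*(-1/12)) = -33446 + 36*(-1/4) = -33446 - 9 = -33455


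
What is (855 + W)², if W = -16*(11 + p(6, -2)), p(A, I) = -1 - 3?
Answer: 552049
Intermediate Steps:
p(A, I) = -4
W = -112 (W = -16*(11 - 4) = -16*7 = -112)
(855 + W)² = (855 - 112)² = 743² = 552049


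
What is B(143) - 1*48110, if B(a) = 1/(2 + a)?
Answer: -6975949/145 ≈ -48110.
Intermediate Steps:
B(143) - 1*48110 = 1/(2 + 143) - 1*48110 = 1/145 - 48110 = -6975949/145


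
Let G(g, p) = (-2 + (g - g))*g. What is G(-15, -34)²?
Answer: 900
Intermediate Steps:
G(g, p) = -2*g (G(g, p) = (-2 + 0)*g = -2*g)
G(-15, -34)² = (-2*(-15))² = 30² = 900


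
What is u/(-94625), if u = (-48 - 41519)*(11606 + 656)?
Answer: 509694554/94625 ≈ 5386.5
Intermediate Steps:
u = -509694554 (u = -41567*12262 = -509694554)
u/(-94625) = -509694554/(-94625) = -509694554*(-1/94625) = 509694554/94625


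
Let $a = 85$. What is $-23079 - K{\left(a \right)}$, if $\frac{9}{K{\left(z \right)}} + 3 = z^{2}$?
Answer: $- \frac{166676547}{7222} \approx -23079.0$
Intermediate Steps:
$K{\left(z \right)} = \frac{9}{-3 + z^{2}}$
$-23079 - K{\left(a \right)} = -23079 - \frac{9}{-3 + 85^{2}} = -23079 - \frac{9}{-3 + 7225} = -23079 - \frac{9}{7222} = - \frac{166676547}{7222}$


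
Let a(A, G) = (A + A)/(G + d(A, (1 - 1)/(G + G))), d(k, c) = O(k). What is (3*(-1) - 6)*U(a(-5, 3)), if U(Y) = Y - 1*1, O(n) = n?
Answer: -36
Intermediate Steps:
d(k, c) = k
a(A, G) = 2*A/(A + G) (a(A, G) = (A + A)/(G + A) = (2*A)/(A + G) = 2*A/(A + G))
U(Y) = -1 + Y (U(Y) = Y - 1 = -1 + Y)
(3*(-1) - 6)*U(a(-5, 3)) = (3*(-1) - 6)*(-1 + 2*(-5)/(-5 + 3)) = (-3 - 6)*(-1 + 2*(-5)/(-2)) = -9*(-1 + 2*(-5)*(-½)) = -9*(-1 + 5) = -9*4 = -36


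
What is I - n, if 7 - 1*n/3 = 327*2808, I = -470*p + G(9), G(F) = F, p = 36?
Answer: 2737716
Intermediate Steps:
I = -16911 (I = -470*36 + 9 = -16920 + 9 = -16911)
n = -2754627 (n = 21 - 981*2808 = 21 - 3*918216 = 21 - 2754648 = -2754627)
I - n = -16911 - 1*(-2754627) = -16911 + 2754627 = 2737716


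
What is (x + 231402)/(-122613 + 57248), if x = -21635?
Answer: -209767/65365 ≈ -3.2092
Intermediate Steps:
(x + 231402)/(-122613 + 57248) = (-21635 + 231402)/(-122613 + 57248) = 209767/(-65365) = 209767*(-1/65365) = -209767/65365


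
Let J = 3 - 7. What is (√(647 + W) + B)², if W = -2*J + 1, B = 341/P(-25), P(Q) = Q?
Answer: 526281/625 - 2728*√41/25 ≈ 143.34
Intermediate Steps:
J = -4
B = -341/25 (B = 341/(-25) = 341*(-1/25) = -341/25 ≈ -13.640)
W = 9 (W = -2*(-4) + 1 = 8 + 1 = 9)
(√(647 + W) + B)² = (√(647 + 9) - 341/25)² = (√656 - 341/25)² = (4*√41 - 341/25)² = (-341/25 + 4*√41)²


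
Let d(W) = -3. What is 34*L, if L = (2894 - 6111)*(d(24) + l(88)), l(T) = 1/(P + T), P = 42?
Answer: 21274021/65 ≈ 3.2729e+5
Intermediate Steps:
l(T) = 1/(42 + T)
L = 1251413/130 (L = (2894 - 6111)*(-3 + 1/(42 + 88)) = -3217*(-3 + 1/130) = -3217*(-389/130) = 1251413/130 ≈ 9626.3)
34*L = 34*(1251413/130) = 21274021/65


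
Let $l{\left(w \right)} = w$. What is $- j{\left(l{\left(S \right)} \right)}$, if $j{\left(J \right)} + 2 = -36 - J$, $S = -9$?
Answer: $29$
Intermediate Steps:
$j{\left(J \right)} = -38 - J$ ($j{\left(J \right)} = -2 - \left(36 + J\right) = -38 - J$)
$- j{\left(l{\left(S \right)} \right)} = - (-38 - -9) = - (-38 + 9) = \left(-1\right) \left(-29\right) = 29$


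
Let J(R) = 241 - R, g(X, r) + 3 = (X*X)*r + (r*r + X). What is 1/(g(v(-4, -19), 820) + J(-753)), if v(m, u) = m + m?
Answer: 1/725863 ≈ 1.3777e-6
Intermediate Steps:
v(m, u) = 2*m
g(X, r) = -3 + X + r² + r*X² (g(X, r) = -3 + ((X*X)*r + (r*r + X)) = -3 + (X²*r + (r² + X)) = -3 + (r*X² + (X + r²)) = -3 + (X + r² + r*X²) = -3 + X + r² + r*X²)
1/(g(v(-4, -19), 820) + J(-753)) = 1/((-3 + 2*(-4) + 820² + 820*(2*(-4))²) + (241 - 1*(-753))) = 1/((-3 - 8 + 672400 + 820*(-8)²) + (241 + 753)) = 1/((-3 - 8 + 672400 + 820*64) + 994) = 1/((-3 - 8 + 672400 + 52480) + 994) = 1/(724869 + 994) = 1/725863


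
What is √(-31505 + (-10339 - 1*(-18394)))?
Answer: 5*I*√938 ≈ 153.13*I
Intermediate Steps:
√(-31505 + (-10339 - 1*(-18394))) = √(-31505 + (-10339 + 18394)) = √(-31505 + 8055) = √(-23450) = 5*I*√938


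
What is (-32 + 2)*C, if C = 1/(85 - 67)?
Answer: -5/3 ≈ -1.6667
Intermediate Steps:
C = 1/18 ≈ 0.055556
(-32 + 2)*C = (-32 + 2)*(1/18) = -30*1/18 = -5/3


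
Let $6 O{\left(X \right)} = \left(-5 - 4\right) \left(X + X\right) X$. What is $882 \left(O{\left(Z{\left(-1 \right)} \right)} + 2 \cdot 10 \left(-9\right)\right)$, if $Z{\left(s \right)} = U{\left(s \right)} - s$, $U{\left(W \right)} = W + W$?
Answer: $-161406$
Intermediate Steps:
$U{\left(W \right)} = 2 W$
$Z{\left(s \right)} = s$ ($Z{\left(s \right)} = 2 s - s = s$)
$O{\left(X \right)} = - 3 X^{2}$ ($O{\left(X \right)} = \frac{\left(-5 - 4\right) \left(X + X\right) X}{6} = \frac{- 9 \cdot 2 X X}{6} = \frac{- 18 X X}{6} = \frac{\left(-18\right) X^{2}}{6} = - 3 X^{2}$)
$882 \left(O{\left(Z{\left(-1 \right)} \right)} + 2 \cdot 10 \left(-9\right)\right) = 882 \left(- 3 \left(-1\right)^{2} + 2 \cdot 10 \left(-9\right)\right) = 882 \left(\left(-3\right) 1 + 20 \left(-9\right)\right) = 882 \left(-3 - 180\right) = 882 \left(-183\right) = -161406$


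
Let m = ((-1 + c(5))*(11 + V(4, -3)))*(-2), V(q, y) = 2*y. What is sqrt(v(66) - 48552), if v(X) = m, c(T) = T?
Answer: 4*I*sqrt(3037) ≈ 220.44*I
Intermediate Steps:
m = -40 (m = ((-1 + 5)*(11 + 2*(-3)))*(-2) = (4*(11 - 6))*(-2) = (4*5)*(-2) = 20*(-2) = -40)
v(X) = -40
sqrt(v(66) - 48552) = sqrt(-40 - 48552) = sqrt(-48592) = 4*I*sqrt(3037)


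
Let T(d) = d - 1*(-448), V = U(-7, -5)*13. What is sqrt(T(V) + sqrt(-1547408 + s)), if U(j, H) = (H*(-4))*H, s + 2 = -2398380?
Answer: sqrt(-852 + I*sqrt(3945790)) ≈ 25.587 + 38.816*I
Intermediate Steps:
s = -2398382 (s = -2 - 2398380 = -2398382)
U(j, H) = -4*H**2 (U(j, H) = (-4*H)*H = -4*H**2)
V = -1300 (V = -4*(-5)**2*13 = -4*25*13 = -100*13 = -1300)
T(d) = 448 + d (T(d) = d + 448 = 448 + d)
sqrt(T(V) + sqrt(-1547408 + s)) = sqrt((448 - 1300) + sqrt(-1547408 - 2398382)) = sqrt(-852 + sqrt(-3945790)) = sqrt(-852 + I*sqrt(3945790))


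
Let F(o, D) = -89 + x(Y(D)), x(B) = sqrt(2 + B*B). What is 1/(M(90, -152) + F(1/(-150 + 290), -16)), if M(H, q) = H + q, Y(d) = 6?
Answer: -151/22763 - sqrt(38)/22763 ≈ -0.0069044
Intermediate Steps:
x(B) = sqrt(2 + B**2)
F(o, D) = -89 + sqrt(38) (F(o, D) = -89 + sqrt(2 + 6**2) = -89 + sqrt(2 + 36) = -89 + sqrt(38))
1/(M(90, -152) + F(1/(-150 + 290), -16)) = 1/((90 - 152) + (-89 + sqrt(38))) = 1/(-62 + (-89 + sqrt(38))) = 1/(-151 + sqrt(38))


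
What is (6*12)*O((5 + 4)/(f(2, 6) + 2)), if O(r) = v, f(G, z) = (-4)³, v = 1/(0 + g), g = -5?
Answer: -72/5 ≈ -14.400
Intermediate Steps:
v = -⅕ (v = 1/(0 - 5) = 1/(-5) = -⅕ ≈ -0.20000)
f(G, z) = -64
O(r) = -⅕
(6*12)*O((5 + 4)/(f(2, 6) + 2)) = (6*12)*(-⅕) = 72*(-⅕) = -72/5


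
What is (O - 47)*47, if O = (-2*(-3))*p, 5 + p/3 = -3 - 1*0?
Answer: -8977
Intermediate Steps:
p = -24 (p = -15 + 3*(-3 - 1*0) = -15 + 3*(-3 + 0) = -15 + 3*(-3) = -15 - 9 = -24)
O = -144 (O = -2*(-3)*(-24) = 6*(-24) = -144)
(O - 47)*47 = (-144 - 47)*47 = -191*47 = -8977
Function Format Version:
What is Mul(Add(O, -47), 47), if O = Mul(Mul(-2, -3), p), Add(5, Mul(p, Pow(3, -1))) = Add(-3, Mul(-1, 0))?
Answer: -8977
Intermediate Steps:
p = -24 (p = Add(-15, Mul(3, Add(-3, Mul(-1, 0)))) = Add(-15, Mul(3, Add(-3, 0))) = Add(-15, Mul(3, -3)) = Add(-15, -9) = -24)
O = -144 (O = Mul(Mul(-2, -3), -24) = Mul(6, -24) = -144)
Mul(Add(O, -47), 47) = Mul(Add(-144, -47), 47) = Mul(-191, 47) = -8977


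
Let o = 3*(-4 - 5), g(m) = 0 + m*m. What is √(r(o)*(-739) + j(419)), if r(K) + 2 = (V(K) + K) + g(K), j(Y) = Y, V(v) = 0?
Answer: I*√516881 ≈ 718.94*I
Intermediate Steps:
g(m) = m² (g(m) = 0 + m² = m²)
o = -27 (o = 3*(-9) = -27)
r(K) = -2 + K + K² (r(K) = -2 + ((0 + K) + K²) = -2 + (K + K²) = -2 + K + K²)
√(r(o)*(-739) + j(419)) = √((-2 - 27 + (-27)²)*(-739) + 419) = √((-2 - 27 + 729)*(-739) + 419) = √(700*(-739) + 419) = √(-517300 + 419) = √(-516881) = I*√516881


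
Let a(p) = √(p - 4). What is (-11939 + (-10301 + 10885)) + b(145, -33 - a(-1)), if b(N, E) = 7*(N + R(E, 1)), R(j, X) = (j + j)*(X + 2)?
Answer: -11726 - 42*I*√5 ≈ -11726.0 - 93.915*I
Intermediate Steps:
a(p) = √(-4 + p)
R(j, X) = 2*j*(2 + X) (R(j, X) = (2*j)*(2 + X) = 2*j*(2 + X))
b(N, E) = 7*N + 42*E (b(N, E) = 7*(N + 2*E*(2 + 1)) = 7*(N + 2*E*3) = 7*(N + 6*E) = 7*N + 42*E)
(-11939 + (-10301 + 10885)) + b(145, -33 - a(-1)) = (-11939 + (-10301 + 10885)) + (7*145 + 42*(-33 - √(-4 - 1))) = (-11939 + 584) + (1015 + 42*(-33 - √(-5))) = -11355 + (1015 + 42*(-33 - I*√5)) = -11355 + (1015 + (-1386 - 42*I*√5)) = -11355 + (-371 - 42*I*√5) = -11726 - 42*I*√5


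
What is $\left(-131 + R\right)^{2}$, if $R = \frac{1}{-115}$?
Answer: $\frac{226984356}{13225} \approx 17163.0$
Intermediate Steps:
$R = - \frac{1}{115} \approx -0.0086956$
$\left(-131 + R\right)^{2} = \left(-131 - \frac{1}{115}\right)^{2} = \left(- \frac{15066}{115}\right)^{2} = \frac{226984356}{13225}$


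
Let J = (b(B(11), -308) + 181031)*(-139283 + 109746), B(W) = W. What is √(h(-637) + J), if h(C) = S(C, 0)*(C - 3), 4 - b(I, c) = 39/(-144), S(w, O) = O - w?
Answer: I*√770061092343/12 ≈ 73128.0*I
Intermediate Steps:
b(I, c) = 205/48 (b(I, c) = 4 - 39/(-144) = 4 - 39*(-1)/144 = 4 - 1*(-13/48) = 4 + 13/48 = 205/48)
h(C) = -C*(-3 + C) (h(C) = (0 - C)*(C - 3) = (-C)*(-3 + C) = -C*(-3 + C))
J = -256667462141/48 (J = (205/48 + 181031)*(-139283 + 109746) = (8689693/48)*(-29537) = -256667462141/48 ≈ -5.3472e+9)
√(h(-637) + J) = √(-637*(3 - 1*(-637)) - 256667462141/48) = √(-637*(3 + 637) - 256667462141/48) = √(-637*640 - 256667462141/48) = √(-407680 - 256667462141/48) = √(-256687030781/48) = I*√770061092343/12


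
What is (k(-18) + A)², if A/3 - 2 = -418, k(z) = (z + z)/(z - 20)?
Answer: 561405636/361 ≈ 1.5551e+6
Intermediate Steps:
k(z) = 2*z/(-20 + z) (k(z) = (2*z)/(-20 + z) = 2*z/(-20 + z))
A = -1248 (A = 6 + 3*(-418) = 6 - 1254 = -1248)
(k(-18) + A)² = (2*(-18)/(-20 - 18) - 1248)² = (2*(-18)/(-38) - 1248)² = (2*(-18)*(-1/38) - 1248)² = (18/19 - 1248)² = (-23694/19)² = 561405636/361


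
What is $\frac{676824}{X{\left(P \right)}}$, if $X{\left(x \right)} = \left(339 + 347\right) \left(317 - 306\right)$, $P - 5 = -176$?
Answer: $\frac{338412}{3773} \approx 89.693$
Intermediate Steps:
$P = -171$ ($P = 5 - 176 = -171$)
$X{\left(x \right)} = 7546$ ($X{\left(x \right)} = 686 \cdot 11 = 7546$)
$\frac{676824}{X{\left(P \right)}} = \frac{676824}{7546} = 676824 \cdot \frac{1}{7546} = \frac{338412}{3773}$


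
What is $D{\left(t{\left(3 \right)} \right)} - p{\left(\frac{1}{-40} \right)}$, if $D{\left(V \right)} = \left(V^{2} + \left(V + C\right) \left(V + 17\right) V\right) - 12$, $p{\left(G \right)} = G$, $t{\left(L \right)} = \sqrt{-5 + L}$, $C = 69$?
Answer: $- \frac{7439}{40} + 1171 i \sqrt{2} \approx -185.98 + 1656.0 i$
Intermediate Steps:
$D{\left(V \right)} = -12 + V^{2} + V \left(17 + V\right) \left(69 + V\right)$ ($D{\left(V \right)} = \left(V^{2} + \left(V + 69\right) \left(V + 17\right) V\right) - 12 = \left(V^{2} + \left(69 + V\right) \left(17 + V\right) V\right) - 12 = \left(V^{2} + \left(17 + V\right) \left(69 + V\right) V\right) - 12 = \left(V^{2} + V \left(17 + V\right) \left(69 + V\right)\right) - 12 = -12 + V^{2} + V \left(17 + V\right) \left(69 + V\right)$)
$D{\left(t{\left(3 \right)} \right)} - p{\left(\frac{1}{-40} \right)} = \left(-12 + \left(\sqrt{-5 + 3}\right)^{3} + 87 \left(\sqrt{-5 + 3}\right)^{2} + 1173 \sqrt{-5 + 3}\right) - \frac{1}{-40} = \left(-12 + \left(\sqrt{-2}\right)^{3} + 87 \left(\sqrt{-2}\right)^{2} + 1173 \sqrt{-2}\right) - - \frac{1}{40} = \left(-12 + \left(i \sqrt{2}\right)^{3} + 87 \left(i \sqrt{2}\right)^{2} + 1173 i \sqrt{2}\right) + \frac{1}{40} = \left(-12 - 2 i \sqrt{2} + 87 \left(-2\right) + 1173 i \sqrt{2}\right) + \frac{1}{40} = \left(-12 - 2 i \sqrt{2} - 174 + 1173 i \sqrt{2}\right) + \frac{1}{40} = \left(-186 + 1171 i \sqrt{2}\right) + \frac{1}{40} = - \frac{7439}{40} + 1171 i \sqrt{2}$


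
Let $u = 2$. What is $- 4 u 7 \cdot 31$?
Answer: $-1736$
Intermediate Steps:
$- 4 u 7 \cdot 31 = \left(-4\right) 2 \cdot 7 \cdot 31 = \left(-8\right) 7 \cdot 31 = \left(-56\right) 31 = -1736$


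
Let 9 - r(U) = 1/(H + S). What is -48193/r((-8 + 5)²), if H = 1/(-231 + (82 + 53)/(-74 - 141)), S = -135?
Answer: -64802380099/12111747 ≈ -5350.4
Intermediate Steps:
H = -43/9960 (H = 1/(-231 + 135/(-215)) = 1/(-231 + 135*(-1/215)) = 1/(-231 - 27/43) = 1/(-9960/43) = -43/9960 ≈ -0.0043173)
r(U) = 12111747/1344643 (r(U) = 9 - 1/(-43/9960 - 135) = 9 - 1/(-1344643/9960) = 9 - 1*(-9960/1344643) = 9 + 9960/1344643 = 12111747/1344643)
-48193/r((-8 + 5)²) = -48193/12111747/1344643 = -48193*1344643/12111747 = -64802380099/12111747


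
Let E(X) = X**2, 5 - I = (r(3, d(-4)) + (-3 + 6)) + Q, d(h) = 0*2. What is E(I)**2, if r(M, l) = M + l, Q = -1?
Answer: 0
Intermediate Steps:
d(h) = 0
I = 0 (I = 5 - (((3 + 0) + (-3 + 6)) - 1) = 5 - ((3 + 3) - 1) = 5 - (6 - 1) = 5 - 1*5 = 5 - 5 = 0)
E(I)**2 = (0**2)**2 = 0**2 = 0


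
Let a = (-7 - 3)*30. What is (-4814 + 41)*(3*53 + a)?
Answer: 672993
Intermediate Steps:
a = -300 (a = -10*30 = -300)
(-4814 + 41)*(3*53 + a) = (-4814 + 41)*(3*53 - 300) = -4773*(159 - 300) = -4773*(-141) = 672993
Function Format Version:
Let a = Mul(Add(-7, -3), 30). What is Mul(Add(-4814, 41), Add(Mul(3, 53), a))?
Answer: 672993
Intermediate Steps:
a = -300 (a = Mul(-10, 30) = -300)
Mul(Add(-4814, 41), Add(Mul(3, 53), a)) = Mul(Add(-4814, 41), Add(Mul(3, 53), -300)) = Mul(-4773, Add(159, -300)) = Mul(-4773, -141) = 672993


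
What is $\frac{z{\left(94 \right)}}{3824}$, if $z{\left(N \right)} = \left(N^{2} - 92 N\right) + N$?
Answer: $\frac{141}{1912} \approx 0.073745$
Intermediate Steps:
$z{\left(N \right)} = N^{2} - 91 N$
$\frac{z{\left(94 \right)}}{3824} = \frac{94 \left(-91 + 94\right)}{3824} = 94 \cdot 3 \cdot \frac{1}{3824} = 282 \cdot \frac{1}{3824} = \frac{141}{1912}$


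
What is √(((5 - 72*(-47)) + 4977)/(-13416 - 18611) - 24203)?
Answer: I*√24825980365869/32027 ≈ 155.57*I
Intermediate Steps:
√(((5 - 72*(-47)) + 4977)/(-13416 - 18611) - 24203) = √(((5 + 3384) + 4977)/(-32027) - 24203) = √((3389 + 4977)*(-1/32027) - 24203) = √(8366*(-1/32027) - 24203) = √(-8366/32027 - 24203) = √(-775157847/32027) = I*√24825980365869/32027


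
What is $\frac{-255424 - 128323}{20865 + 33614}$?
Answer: $- \frac{383747}{54479} \approx -7.0439$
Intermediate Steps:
$\frac{-255424 - 128323}{20865 + 33614} = - \frac{383747}{54479}$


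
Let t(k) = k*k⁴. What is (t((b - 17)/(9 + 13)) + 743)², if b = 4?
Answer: 14659535482816862089/26559922791424 ≈ 5.5194e+5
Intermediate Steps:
t(k) = k⁵
(t((b - 17)/(9 + 13)) + 743)² = (((4 - 17)/(9 + 13))⁵ + 743)² = ((-13/22)⁵ + 743)² = (-371293/5153632 + 743)² = (3828777283/5153632)² = 14659535482816862089/26559922791424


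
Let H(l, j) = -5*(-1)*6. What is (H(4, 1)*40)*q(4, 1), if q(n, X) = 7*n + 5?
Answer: 39600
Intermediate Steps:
H(l, j) = 30 (H(l, j) = 5*6 = 30)
q(n, X) = 5 + 7*n
(H(4, 1)*40)*q(4, 1) = (30*40)*(5 + 7*4) = 1200*(5 + 28) = 1200*33 = 39600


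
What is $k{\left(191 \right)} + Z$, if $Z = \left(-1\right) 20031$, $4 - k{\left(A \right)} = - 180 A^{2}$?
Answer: $6546553$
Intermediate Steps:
$k{\left(A \right)} = 4 + 180 A^{2}$ ($k{\left(A \right)} = 4 - - 180 A^{2} = 4 + 180 A^{2}$)
$Z = -20031$
$k{\left(191 \right)} + Z = \left(4 + 180 \cdot 191^{2}\right) - 20031 = \left(4 + 180 \cdot 36481\right) - 20031 = \left(4 + 6566580\right) - 20031 = 6566584 - 20031 = 6546553$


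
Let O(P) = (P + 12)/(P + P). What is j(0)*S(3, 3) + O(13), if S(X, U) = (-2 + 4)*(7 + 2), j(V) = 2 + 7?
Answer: 4237/26 ≈ 162.96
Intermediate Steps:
O(P) = (12 + P)/(2*P) (O(P) = (12 + P)/((2*P)) = (12 + P)*(1/(2*P)) = (12 + P)/(2*P))
j(V) = 9
S(X, U) = 18 (S(X, U) = 2*9 = 18)
j(0)*S(3, 3) + O(13) = 9*18 + (½)*(12 + 13)/13 = 162 + (½)*(1/13)*25 = 162 + 25/26 = 4237/26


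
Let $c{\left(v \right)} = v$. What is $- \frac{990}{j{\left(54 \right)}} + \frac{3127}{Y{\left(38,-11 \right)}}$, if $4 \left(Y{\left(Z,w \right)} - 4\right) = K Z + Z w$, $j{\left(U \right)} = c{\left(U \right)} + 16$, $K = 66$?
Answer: $- \frac{60469}{7371} \approx -8.2036$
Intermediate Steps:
$j{\left(U \right)} = 16 + U$ ($j{\left(U \right)} = U + 16 = 16 + U$)
$Y{\left(Z,w \right)} = 4 + \frac{33 Z}{2} + \frac{Z w}{4}$ ($Y{\left(Z,w \right)} = 4 + \frac{66 Z + Z w}{4} = 4 + \left(\frac{33 Z}{2} + \frac{Z w}{4}\right) = 4 + \frac{33 Z}{2} + \frac{Z w}{4}$)
$- \frac{990}{j{\left(54 \right)}} + \frac{3127}{Y{\left(38,-11 \right)}} = - \frac{990}{16 + 54} + \frac{3127}{4 + \frac{33}{2} \cdot 38 + \frac{1}{4} \cdot 38 \left(-11\right)} = - \frac{990}{70} + \frac{3127}{4 + 627 - \frac{209}{2}} = \left(-990\right) \frac{1}{70} + \frac{3127}{\frac{1053}{2}} = - \frac{99}{7} + 3127 \cdot \frac{2}{1053} = - \frac{99}{7} + \frac{6254}{1053} = - \frac{60469}{7371}$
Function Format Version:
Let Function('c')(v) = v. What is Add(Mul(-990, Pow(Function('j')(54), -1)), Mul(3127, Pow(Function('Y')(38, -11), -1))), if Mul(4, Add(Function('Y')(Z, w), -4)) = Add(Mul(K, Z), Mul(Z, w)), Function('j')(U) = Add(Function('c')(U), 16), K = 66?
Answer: Rational(-60469, 7371) ≈ -8.2036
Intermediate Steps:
Function('j')(U) = Add(16, U) (Function('j')(U) = Add(U, 16) = Add(16, U))
Function('Y')(Z, w) = Add(4, Mul(Rational(33, 2), Z), Mul(Rational(1, 4), Z, w)) (Function('Y')(Z, w) = Add(4, Mul(Rational(1, 4), Add(Mul(66, Z), Mul(Z, w)))) = Add(4, Add(Mul(Rational(33, 2), Z), Mul(Rational(1, 4), Z, w))) = Add(4, Mul(Rational(33, 2), Z), Mul(Rational(1, 4), Z, w)))
Add(Mul(-990, Pow(Function('j')(54), -1)), Mul(3127, Pow(Function('Y')(38, -11), -1))) = Add(Mul(-990, Pow(Add(16, 54), -1)), Mul(3127, Pow(Add(4, Mul(Rational(33, 2), 38), Mul(Rational(1, 4), 38, -11)), -1))) = Add(Mul(-990, Pow(70, -1)), Mul(3127, Pow(Add(4, 627, Rational(-209, 2)), -1))) = Add(Mul(-990, Rational(1, 70)), Mul(3127, Pow(Rational(1053, 2), -1))) = Add(Rational(-99, 7), Mul(3127, Rational(2, 1053))) = Add(Rational(-99, 7), Rational(6254, 1053)) = Rational(-60469, 7371)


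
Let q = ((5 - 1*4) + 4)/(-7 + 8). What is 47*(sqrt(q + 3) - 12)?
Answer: -564 + 94*sqrt(2) ≈ -431.06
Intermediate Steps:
q = 5 (q = ((5 - 4) + 4)/1 = (1 + 4)*1 = 5*1 = 5)
47*(sqrt(q + 3) - 12) = 47*(sqrt(5 + 3) - 12) = 47*(sqrt(8) - 12) = 47*(2*sqrt(2) - 12) = 47*(-12 + 2*sqrt(2)) = -564 + 94*sqrt(2)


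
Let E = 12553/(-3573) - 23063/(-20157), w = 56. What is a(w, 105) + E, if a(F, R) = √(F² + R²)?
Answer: 2799955879/24006987 ≈ 116.63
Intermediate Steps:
E = -56875574/24006987 (E = 12553*(-1/3573) - 23063*(-1/20157) = -12553/3573 + 23063/20157 = -56875574/24006987 ≈ -2.3691)
a(w, 105) + E = √(56² + 105²) - 56875574/24006987 = √(3136 + 11025) - 56875574/24006987 = √14161 - 56875574/24006987 = 119 - 56875574/24006987 = 2799955879/24006987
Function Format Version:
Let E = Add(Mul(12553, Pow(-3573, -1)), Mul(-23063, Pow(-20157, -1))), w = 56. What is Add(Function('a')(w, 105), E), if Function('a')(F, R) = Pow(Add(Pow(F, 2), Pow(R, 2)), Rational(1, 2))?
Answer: Rational(2799955879, 24006987) ≈ 116.63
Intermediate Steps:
E = Rational(-56875574, 24006987) (E = Add(Mul(12553, Rational(-1, 3573)), Mul(-23063, Rational(-1, 20157))) = Add(Rational(-12553, 3573), Rational(23063, 20157)) = Rational(-56875574, 24006987) ≈ -2.3691)
Add(Function('a')(w, 105), E) = Add(Pow(Add(Pow(56, 2), Pow(105, 2)), Rational(1, 2)), Rational(-56875574, 24006987)) = Add(Pow(Add(3136, 11025), Rational(1, 2)), Rational(-56875574, 24006987)) = Add(Pow(14161, Rational(1, 2)), Rational(-56875574, 24006987)) = Add(119, Rational(-56875574, 24006987)) = Rational(2799955879, 24006987)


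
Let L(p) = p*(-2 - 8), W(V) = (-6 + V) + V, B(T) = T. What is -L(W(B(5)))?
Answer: 40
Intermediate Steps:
W(V) = -6 + 2*V
L(p) = -10*p (L(p) = p*(-10) = -10*p)
-L(W(B(5))) = -(-10)*(-6 + 2*5) = -(-10)*(-6 + 10) = -(-10)*4 = -1*(-40) = 40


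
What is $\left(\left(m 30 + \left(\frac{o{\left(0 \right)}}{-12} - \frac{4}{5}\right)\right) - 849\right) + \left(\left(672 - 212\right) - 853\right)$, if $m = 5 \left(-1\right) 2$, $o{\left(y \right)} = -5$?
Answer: $- \frac{92543}{60} \approx -1542.4$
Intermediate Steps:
$m = -10$ ($m = \left(-5\right) 2 = -10$)
$\left(\left(m 30 + \left(\frac{o{\left(0 \right)}}{-12} - \frac{4}{5}\right)\right) - 849\right) + \left(\left(672 - 212\right) - 853\right) = \left(\left(\left(-10\right) 30 - \left(- \frac{5}{12} + \frac{4}{5}\right)\right) - 849\right) + \left(\left(672 - 212\right) - 853\right) = \left(\left(-300 - \frac{23}{60}\right) - 849\right) + \left(460 - 853\right) = \left(\left(-300 + \left(\frac{5}{12} - \frac{4}{5}\right)\right) - 849\right) - 393 = \left(\left(-300 - \frac{23}{60}\right) - 849\right) - 393 = \left(- \frac{18023}{60} - 849\right) - 393 = - \frac{68963}{60} - 393 = - \frac{92543}{60}$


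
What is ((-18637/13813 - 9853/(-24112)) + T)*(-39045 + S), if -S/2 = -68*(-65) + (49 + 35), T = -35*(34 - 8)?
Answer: 14579136849011195/333059056 ≈ 4.3773e+7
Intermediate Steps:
T = -910 (T = -35*26 = -910)
S = -9008 (S = -2*(-68*(-65) + (49 + 35)) = -2*(4420 + 84) = -2*4504 = -9008)
((-18637/13813 - 9853/(-24112)) + T)*(-39045 + S) = ((-18637/13813 - 9853/(-24112)) - 910)*(-39045 - 9008) = ((-18637*1/13813 - 9853*(-1/24112)) - 910)*(-48053) = ((-18637/13813 + 9853/24112) - 910)*(-48053) = (-313275855/333059056 - 910)*(-48053) = -303397016815/333059056*(-48053) = 14579136849011195/333059056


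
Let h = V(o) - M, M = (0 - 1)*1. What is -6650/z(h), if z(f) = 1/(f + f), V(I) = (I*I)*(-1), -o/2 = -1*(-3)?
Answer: 465500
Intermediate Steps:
o = -6 (o = -(-2)*(-3) = -2*3 = -6)
V(I) = -I² (V(I) = I²*(-1) = -I²)
M = -1 (M = -1*1 = -1)
h = -35 (h = -1*(-6)² - 1*(-1) = -1*36 + 1 = -36 + 1 = -35)
z(f) = 1/(2*f)
-6650/z(h) = -6650/((½)/(-35)) = -6650/((½)*(-1/35)) = -6650/(-1/70) = -6650*(-70) = 465500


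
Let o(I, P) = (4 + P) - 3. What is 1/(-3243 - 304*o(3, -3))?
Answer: -1/2635 ≈ -0.00037951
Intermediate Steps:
o(I, P) = 1 + P
1/(-3243 - 304*o(3, -3)) = 1/(-3243 - 304*(1 - 3)) = 1/(-3243 - 304*(-2)) = 1/(-3243 + 608) = 1/(-2635) = -1/2635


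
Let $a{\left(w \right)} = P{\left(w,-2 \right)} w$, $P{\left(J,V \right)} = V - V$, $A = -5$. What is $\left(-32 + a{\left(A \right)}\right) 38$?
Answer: $-1216$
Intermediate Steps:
$P{\left(J,V \right)} = 0$
$a{\left(w \right)} = 0$ ($a{\left(w \right)} = 0 w = 0$)
$\left(-32 + a{\left(A \right)}\right) 38 = \left(-32 + 0\right) 38 = \left(-32\right) 38 = -1216$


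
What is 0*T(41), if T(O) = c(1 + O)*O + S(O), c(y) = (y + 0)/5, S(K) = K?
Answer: 0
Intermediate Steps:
c(y) = y/5 (c(y) = y*(⅕) = y/5)
T(O) = O + O*(⅕ + O/5) (T(O) = ((1 + O)/5)*O + O = (⅕ + O/5)*O + O = O*(⅕ + O/5) + O = O + O*(⅕ + O/5))
0*T(41) = 0*((⅕)*41*(6 + 41)) = 0*((⅕)*41*47) = 0*(1927/5) = 0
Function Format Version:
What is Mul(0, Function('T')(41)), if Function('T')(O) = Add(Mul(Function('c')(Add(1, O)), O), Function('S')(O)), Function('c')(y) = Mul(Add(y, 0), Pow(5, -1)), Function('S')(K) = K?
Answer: 0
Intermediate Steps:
Function('c')(y) = Mul(Rational(1, 5), y) (Function('c')(y) = Mul(y, Rational(1, 5)) = Mul(Rational(1, 5), y))
Function('T')(O) = Add(O, Mul(O, Add(Rational(1, 5), Mul(Rational(1, 5), O)))) (Function('T')(O) = Add(Mul(Mul(Rational(1, 5), Add(1, O)), O), O) = Add(Mul(Add(Rational(1, 5), Mul(Rational(1, 5), O)), O), O) = Add(Mul(O, Add(Rational(1, 5), Mul(Rational(1, 5), O))), O) = Add(O, Mul(O, Add(Rational(1, 5), Mul(Rational(1, 5), O)))))
Mul(0, Function('T')(41)) = Mul(0, Mul(Rational(1, 5), 41, Add(6, 41))) = Mul(0, Mul(Rational(1, 5), 41, 47)) = Mul(0, Rational(1927, 5)) = 0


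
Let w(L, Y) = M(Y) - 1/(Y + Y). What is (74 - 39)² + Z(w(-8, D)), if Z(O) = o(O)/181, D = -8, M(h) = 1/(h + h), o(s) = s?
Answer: 1225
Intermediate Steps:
M(h) = 1/(2*h)
w(L, Y) = 0 (w(L, Y) = 1/(2*Y) - 1/(Y + Y) = 1/(2*Y) - 1/(2*Y) = 0)
Z(O) = O/181
(74 - 39)² + Z(w(-8, D)) = (74 - 39)² + (1/181)*0 = 35² + 0 = 1225 + 0 = 1225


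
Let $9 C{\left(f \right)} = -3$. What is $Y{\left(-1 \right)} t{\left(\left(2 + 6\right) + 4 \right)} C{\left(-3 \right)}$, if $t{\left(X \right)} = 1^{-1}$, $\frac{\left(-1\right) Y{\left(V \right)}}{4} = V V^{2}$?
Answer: $- \frac{4}{3} \approx -1.3333$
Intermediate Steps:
$Y{\left(V \right)} = - 4 V^{3}$ ($Y{\left(V \right)} = - 4 V V^{2} = - 4 V^{3}$)
$C{\left(f \right)} = - \frac{1}{3}$ ($C{\left(f \right)} = \frac{1}{9} \left(-3\right) = - \frac{1}{3}$)
$t{\left(X \right)} = 1$
$Y{\left(-1 \right)} t{\left(\left(2 + 6\right) + 4 \right)} C{\left(-3 \right)} = - 4 \left(-1\right)^{3} \cdot 1 \left(- \frac{1}{3}\right) = \left(-4\right) \left(-1\right) 1 \left(- \frac{1}{3}\right) = 4 \cdot 1 \left(- \frac{1}{3}\right) = 4 \left(- \frac{1}{3}\right) = - \frac{4}{3}$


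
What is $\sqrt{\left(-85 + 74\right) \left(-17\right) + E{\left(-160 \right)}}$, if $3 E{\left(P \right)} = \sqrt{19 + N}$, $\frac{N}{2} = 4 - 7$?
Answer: $\frac{\sqrt{1683 + 3 \sqrt{13}}}{3} \approx 13.719$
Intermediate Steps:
$N = -6$ ($N = 2 \left(4 - 7\right) = 2 \left(-3\right) = -6$)
$E{\left(P \right)} = \frac{\sqrt{13}}{3}$ ($E{\left(P \right)} = \frac{\sqrt{19 - 6}}{3} = \frac{\sqrt{13}}{3}$)
$\sqrt{\left(-85 + 74\right) \left(-17\right) + E{\left(-160 \right)}} = \sqrt{\left(-85 + 74\right) \left(-17\right) + \frac{\sqrt{13}}{3}} = \sqrt{\left(-11\right) \left(-17\right) + \frac{\sqrt{13}}{3}} = \sqrt{187 + \frac{\sqrt{13}}{3}}$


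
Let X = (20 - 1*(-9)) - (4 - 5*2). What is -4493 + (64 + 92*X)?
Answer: -1209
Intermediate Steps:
X = 35 (X = (20 + 9) - (4 - 10) = 29 - 1*(-6) = 29 + 6 = 35)
-4493 + (64 + 92*X) = -4493 + (64 + 92*35) = -4493 + (64 + 3220) = -4493 + 3284 = -1209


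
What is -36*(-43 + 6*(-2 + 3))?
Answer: 1332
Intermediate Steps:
-36*(-43 + 6*(-2 + 3)) = -36*(-43 + 6*1) = -36*(-43 + 6) = -36*(-37) = 1332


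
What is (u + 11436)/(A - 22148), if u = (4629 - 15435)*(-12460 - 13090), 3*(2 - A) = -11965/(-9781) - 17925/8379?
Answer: -1414260210173454/113434399039 ≈ -12468.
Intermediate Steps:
A = 188933228/81954999 (A = 2 - (-11965/(-9781) - 17925/8379)/3 = 2 - (-11965*(-1/9781) - 17925*1/8379)/3 = 2 - (11965/9781 - 5975/2793)/3 = 2 - 1/3*(-25023230/27318333) = 2 + 25023230/81954999 = 188933228/81954999 ≈ 2.3053)
u = 276093300 (u = -10806*(-25550) = 276093300)
(u + 11436)/(A - 22148) = (276093300 + 11436)/(188933228/81954999 - 22148) = 276104736/(-1814950384624/81954999) = 276104736*(-81954999/1814950384624) = -1414260210173454/113434399039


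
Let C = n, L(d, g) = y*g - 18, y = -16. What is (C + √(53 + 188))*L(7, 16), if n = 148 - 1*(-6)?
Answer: -42196 - 274*√241 ≈ -46450.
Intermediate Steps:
L(d, g) = -18 - 16*g (L(d, g) = -16*g - 18 = -18 - 16*g)
n = 154 (n = 148 + 6 = 154)
C = 154
(C + √(53 + 188))*L(7, 16) = (154 + √(53 + 188))*(-18 - 16*16) = (154 + √241)*(-18 - 256) = (154 + √241)*(-274) = -42196 - 274*√241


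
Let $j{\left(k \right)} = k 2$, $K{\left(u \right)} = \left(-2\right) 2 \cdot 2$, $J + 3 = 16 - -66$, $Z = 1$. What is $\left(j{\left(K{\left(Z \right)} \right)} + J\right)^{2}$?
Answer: $3969$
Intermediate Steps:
$J = 79$ ($J = -3 + \left(16 - -66\right) = -3 + \left(16 + 66\right) = -3 + 82 = 79$)
$K{\left(u \right)} = -8$ ($K{\left(u \right)} = \left(-4\right) 2 = -8$)
$j{\left(k \right)} = 2 k$
$\left(j{\left(K{\left(Z \right)} \right)} + J\right)^{2} = \left(2 \left(-8\right) + 79\right)^{2} = \left(-16 + 79\right)^{2} = 63^{2} = 3969$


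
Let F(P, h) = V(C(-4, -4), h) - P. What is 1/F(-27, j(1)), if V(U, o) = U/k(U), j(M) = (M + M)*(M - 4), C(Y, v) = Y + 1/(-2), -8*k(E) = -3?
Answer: 1/15 ≈ 0.066667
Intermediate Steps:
k(E) = 3/8 (k(E) = -⅛*(-3) = 3/8)
C(Y, v) = -½ + Y (C(Y, v) = Y - ½ = -½ + Y)
j(M) = 2*M*(-4 + M) (j(M) = (2*M)*(-4 + M) = 2*M*(-4 + M))
V(U, o) = 8*U/3 (V(U, o) = U/(3/8) = U*(8/3) = 8*U/3)
F(P, h) = -12 - P (F(P, h) = 8*(-½ - 4)/3 - P = (8/3)*(-9/2) - P = -12 - P)
1/F(-27, j(1)) = 1/(-12 - 1*(-27)) = 1/(-12 + 27) = 1/15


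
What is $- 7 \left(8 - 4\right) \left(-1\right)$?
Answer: $28$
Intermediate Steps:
$- 7 \left(8 - 4\right) \left(-1\right) = \left(-7\right) 4 \left(-1\right) = \left(-28\right) \left(-1\right) = 28$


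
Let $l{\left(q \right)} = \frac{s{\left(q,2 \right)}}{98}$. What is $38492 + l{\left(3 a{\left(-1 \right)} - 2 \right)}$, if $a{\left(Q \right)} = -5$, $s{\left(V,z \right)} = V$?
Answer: $\frac{3772199}{98} \approx 38492.0$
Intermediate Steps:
$l{\left(q \right)} = \frac{q}{98}$
$38492 + l{\left(3 a{\left(-1 \right)} - 2 \right)} = 38492 + \frac{3 \left(-5\right) - 2}{98} = 38492 + \frac{-15 - 2}{98} = 38492 + \frac{1}{98} \left(-17\right) = 38492 - \frac{17}{98} = \frac{3772199}{98}$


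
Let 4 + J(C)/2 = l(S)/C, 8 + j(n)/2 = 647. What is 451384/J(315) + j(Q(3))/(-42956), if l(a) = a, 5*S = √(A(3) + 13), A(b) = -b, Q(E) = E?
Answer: -4809847863176361/85246160522 - 35546490*√10/3968999 ≈ -56451.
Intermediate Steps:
j(n) = 1278 (j(n) = -16 + 2*647 = -16 + 1294 = 1278)
S = √10/5 (S = √(-1*3 + 13)/5 = √(-3 + 13)/5 = √10/5 ≈ 0.63246)
J(C) = -8 + 2*√10/(5*C) (J(C) = -8 + 2*((√10/5)/C) = -8 + 2*(√10/(5*C)) = -8 + 2*√10/(5*C))
451384/J(315) + j(Q(3))/(-42956) = 451384/(-8 + (⅖)*√10/315) + 1278/(-42956) = 451384/(-8 + (⅖)*√10*(1/315)) + 1278*(-1/42956) = 451384/(-8 + 2*√10/1575) - 639/21478 = -639/21478 + 451384/(-8 + 2*√10/1575)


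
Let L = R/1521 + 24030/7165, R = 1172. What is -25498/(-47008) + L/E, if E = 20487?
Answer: 43807422032159/80733205798128 ≈ 0.54262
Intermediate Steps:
L = 8989402/2179593 (L = 1172/1521 + 24030/7165 = 1172*(1/1521) + 24030*(1/7165) = 1172/1521 + 4806/1433 = 8989402/2179593 ≈ 4.1244)
-25498/(-47008) + L/E = -25498/(-47008) + (8989402/2179593)/20487 = -25498*(-1/47008) + (8989402/2179593)*(1/20487) = 12749/23504 + 8989402/44653321791 = 43807422032159/80733205798128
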